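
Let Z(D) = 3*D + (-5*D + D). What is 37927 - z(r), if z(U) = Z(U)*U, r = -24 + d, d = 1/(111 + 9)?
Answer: 554437441/14400 ≈ 38503.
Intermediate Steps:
d = 1/120 ≈ 0.0083333
r = -2879/120 (r = -24 + 1/120 = -2879/120 ≈ -23.992)
Z(D) = -D (Z(D) = 3*D - 4*D = -D)
z(U) = -U**2 (z(U) = (-U)*U = -U**2)
37927 - z(r) = 37927 - (-1)*(-2879/120)**2 = 37927 - (-1)*8288641/14400 = 37927 - 1*(-8288641/14400) = 37927 + 8288641/14400 = 554437441/14400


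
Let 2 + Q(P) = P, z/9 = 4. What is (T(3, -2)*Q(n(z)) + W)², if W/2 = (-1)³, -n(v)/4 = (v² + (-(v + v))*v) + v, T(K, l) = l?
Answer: 101566084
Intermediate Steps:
z = 36 (z = 9*4 = 36)
n(v) = -4*v + 4*v² (n(v) = -4*((v² + (-(v + v))*v) + v) = -4*((v² + (-2*v)*v) + v) = -4*((v² - 2*v²) + v) = -4*(-v² + v) = -4*(v - v²) = -4*v + 4*v²)
Q(P) = -2 + P
W = -2 (W = 2*(-1)³ = 2*(-1) = -2)
(T(3, -2)*Q(n(z)) + W)² = (-2*(-2 + 4*36*(-1 + 36)) - 2)² = (-2*(-2 + 4*36*35) - 2)² = (-2*(-2 + 5040) - 2)² = (-2*5038 - 2)² = (-10076 - 2)² = (-10078)² = 101566084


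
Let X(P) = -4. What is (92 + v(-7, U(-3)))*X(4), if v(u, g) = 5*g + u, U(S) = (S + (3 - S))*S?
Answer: -160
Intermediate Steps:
U(S) = 3*S
v(u, g) = u + 5*g
(92 + v(-7, U(-3)))*X(4) = (92 + (-7 + 5*(3*(-3))))*(-4) = (92 + (-7 + 5*(-9)))*(-4) = (92 + (-7 - 45))*(-4) = (92 - 52)*(-4) = 40*(-4) = -160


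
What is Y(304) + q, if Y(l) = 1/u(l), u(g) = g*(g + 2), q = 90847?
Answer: 8450951329/93024 ≈ 90847.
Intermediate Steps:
u(g) = g*(2 + g)
Y(l) = 1/(l*(2 + l))
Y(304) + q = 1/(304*(2 + 304)) + 90847 = (1/304)/306 + 90847 = (1/304)*(1/306) + 90847 = 1/93024 + 90847 = 8450951329/93024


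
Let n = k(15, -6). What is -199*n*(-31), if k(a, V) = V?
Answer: -37014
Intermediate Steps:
n = -6
-199*n*(-31) = -199*(-6)*(-31) = 1194*(-31) = -37014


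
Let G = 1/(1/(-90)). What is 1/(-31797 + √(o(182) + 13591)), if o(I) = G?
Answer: -31797/1011035708 - √13501/1011035708 ≈ -3.1565e-5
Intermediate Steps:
G = -90 (G = 1/(-1/90) = -90)
o(I) = -90
1/(-31797 + √(o(182) + 13591)) = 1/(-31797 + √(-90 + 13591)) = 1/(-31797 + √13501)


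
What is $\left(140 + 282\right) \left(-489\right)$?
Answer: $-206358$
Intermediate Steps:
$\left(140 + 282\right) \left(-489\right) = 422 \left(-489\right) = -206358$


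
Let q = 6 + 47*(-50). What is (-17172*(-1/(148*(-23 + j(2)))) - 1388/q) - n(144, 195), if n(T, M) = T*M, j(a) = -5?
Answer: -8524705943/303548 ≈ -28084.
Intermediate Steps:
q = -2344 (q = 6 - 2350 = -2344)
n(T, M) = M*T
(-17172*(-1/(148*(-23 + j(2)))) - 1388/q) - n(144, 195) = (-17172*(-1/(148*(-23 - 5))) - 1388/(-2344)) - 195*144 = (-17172/((-28*(-148))) - 1388*(-1/2344)) - 1*28080 = (-17172/4144 + 347/586) - 28080 = (-17172*1/4144 + 347/586) - 28080 = (-4293/1036 + 347/586) - 28080 = -1078103/303548 - 28080 = -8524705943/303548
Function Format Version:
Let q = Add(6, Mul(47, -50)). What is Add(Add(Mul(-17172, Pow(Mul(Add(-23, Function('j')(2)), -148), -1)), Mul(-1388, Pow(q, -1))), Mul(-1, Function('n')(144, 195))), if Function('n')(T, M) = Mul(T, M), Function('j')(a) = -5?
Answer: Rational(-8524705943, 303548) ≈ -28084.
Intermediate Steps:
q = -2344 (q = Add(6, -2350) = -2344)
Function('n')(T, M) = Mul(M, T)
Add(Add(Mul(-17172, Pow(Mul(Add(-23, Function('j')(2)), -148), -1)), Mul(-1388, Pow(q, -1))), Mul(-1, Function('n')(144, 195))) = Add(Add(Mul(-17172, Pow(Mul(Add(-23, -5), -148), -1)), Mul(-1388, Pow(-2344, -1))), Mul(-1, Mul(195, 144))) = Add(Add(Mul(-17172, Pow(Mul(-28, -148), -1)), Mul(-1388, Rational(-1, 2344))), Mul(-1, 28080)) = Add(Add(Mul(-17172, Pow(4144, -1)), Rational(347, 586)), -28080) = Add(Add(Mul(-17172, Rational(1, 4144)), Rational(347, 586)), -28080) = Add(Add(Rational(-4293, 1036), Rational(347, 586)), -28080) = Add(Rational(-1078103, 303548), -28080) = Rational(-8524705943, 303548)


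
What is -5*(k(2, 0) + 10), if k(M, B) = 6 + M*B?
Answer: -80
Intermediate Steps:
k(M, B) = 6 + B*M
-5*(k(2, 0) + 10) = -5*((6 + 0*2) + 10) = -5*((6 + 0) + 10) = -5*(6 + 10) = -5*16 = -80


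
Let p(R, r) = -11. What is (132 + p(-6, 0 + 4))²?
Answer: 14641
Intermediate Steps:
(132 + p(-6, 0 + 4))² = (132 - 11)² = 121² = 14641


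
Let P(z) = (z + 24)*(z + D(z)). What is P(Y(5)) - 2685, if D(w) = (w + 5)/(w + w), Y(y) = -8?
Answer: -2810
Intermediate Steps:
D(w) = (5 + w)/(2*w) (D(w) = (5 + w)/((2*w)) = (5 + w)*(1/(2*w)) = (5 + w)/(2*w))
P(z) = (24 + z)*(z + (5 + z)/(2*z)) (P(z) = (z + 24)*(z + (5 + z)/(2*z)) = (24 + z)*(z + (5 + z)/(2*z)))
P(Y(5)) - 2685 = (29/2 + (-8)² + 60/(-8) + (49/2)*(-8)) - 2685 = (29/2 + 64 + 60*(-⅛) - 196) - 2685 = (29/2 + 64 - 15/2 - 196) - 2685 = -125 - 2685 = -2810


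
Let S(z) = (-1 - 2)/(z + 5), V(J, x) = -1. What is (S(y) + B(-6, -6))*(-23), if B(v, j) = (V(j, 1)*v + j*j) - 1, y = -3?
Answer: -1817/2 ≈ -908.50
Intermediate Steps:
B(v, j) = -1 + j**2 - v (B(v, j) = (-v + j*j) - 1 = (-v + j**2) - 1 = (j**2 - v) - 1 = -1 + j**2 - v)
S(z) = -3/(5 + z)
(S(y) + B(-6, -6))*(-23) = (-3/(5 - 3) + (-1 + (-6)**2 - 1*(-6)))*(-23) = (-3/2 + (-1 + 36 + 6))*(-23) = (-3*1/2 + 41)*(-23) = (-3/2 + 41)*(-23) = (79/2)*(-23) = -1817/2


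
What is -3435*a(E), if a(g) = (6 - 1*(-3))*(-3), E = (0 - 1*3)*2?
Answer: 92745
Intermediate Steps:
E = -6 (E = (0 - 3)*2 = -3*2 = -6)
a(g) = -27 (a(g) = (6 + 3)*(-3) = 9*(-3) = -27)
-3435*a(E) = -3435*(-27) = 92745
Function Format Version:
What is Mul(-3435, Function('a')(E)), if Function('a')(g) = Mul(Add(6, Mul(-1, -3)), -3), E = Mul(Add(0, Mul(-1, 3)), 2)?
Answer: 92745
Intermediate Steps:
E = -6 (E = Mul(Add(0, -3), 2) = Mul(-3, 2) = -6)
Function('a')(g) = -27 (Function('a')(g) = Mul(Add(6, 3), -3) = Mul(9, -3) = -27)
Mul(-3435, Function('a')(E)) = Mul(-3435, -27) = 92745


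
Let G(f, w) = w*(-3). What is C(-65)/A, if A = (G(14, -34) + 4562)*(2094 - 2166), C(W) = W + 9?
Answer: 7/41976 ≈ 0.00016676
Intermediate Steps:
C(W) = 9 + W
G(f, w) = -3*w
A = -335808 (A = (-3*(-34) + 4562)*(2094 - 2166) = (102 + 4562)*(-72) = 4664*(-72) = -335808)
C(-65)/A = (9 - 65)/(-335808) = -56*(-1/335808) = 7/41976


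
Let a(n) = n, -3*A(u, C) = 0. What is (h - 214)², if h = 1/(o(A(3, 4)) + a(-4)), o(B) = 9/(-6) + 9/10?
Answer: 24275329/529 ≈ 45889.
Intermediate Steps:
A(u, C) = 0 (A(u, C) = -⅓*0 = 0)
o(B) = -⅗ (o(B) = 9*(-⅙) + 9*(⅒) = -3/2 + 9/10 = -⅗)
h = -5/23 (h = 1/(-⅗ - 4) = 1/(-23/5) = -5/23 ≈ -0.21739)
(h - 214)² = (-5/23 - 214)² = (-4927/23)² = 24275329/529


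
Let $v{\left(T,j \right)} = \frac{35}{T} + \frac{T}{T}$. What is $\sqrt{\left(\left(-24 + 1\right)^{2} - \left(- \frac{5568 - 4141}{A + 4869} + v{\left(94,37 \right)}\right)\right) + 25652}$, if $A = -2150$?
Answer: $\frac{\sqrt{1710197605860458}}{255586} \approx 161.8$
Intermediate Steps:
$v{\left(T,j \right)} = 1 + \frac{35}{T}$ ($v{\left(T,j \right)} = \frac{35}{T} + 1 = 1 + \frac{35}{T}$)
$\sqrt{\left(\left(-24 + 1\right)^{2} - \left(- \frac{5568 - 4141}{A + 4869} + v{\left(94,37 \right)}\right)\right) + 25652} = \sqrt{\left(\left(-24 + 1\right)^{2} - \left(\frac{35 + 94}{94} - \frac{5568 - 4141}{-2150 + 4869}\right)\right) + 25652} = \sqrt{\left(\left(-23\right)^{2} + \left(\frac{1427}{2719} - \frac{1}{94} \cdot 129\right)\right) + 25652} = \sqrt{\left(529 + \left(1427 \cdot \frac{1}{2719} - \frac{129}{94}\right)\right) + 25652} = \sqrt{\left(529 + \left(\frac{1427}{2719} - \frac{129}{94}\right)\right) + 25652} = \sqrt{\left(529 - \frac{216613}{255586}\right) + 25652} = \sqrt{\frac{134988381}{255586} + 25652} = \sqrt{\frac{6691280453}{255586}} = \frac{\sqrt{1710197605860458}}{255586}$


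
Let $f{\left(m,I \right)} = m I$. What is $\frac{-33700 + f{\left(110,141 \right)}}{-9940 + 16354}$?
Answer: $- \frac{9095}{3207} \approx -2.836$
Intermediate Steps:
$f{\left(m,I \right)} = I m$
$\frac{-33700 + f{\left(110,141 \right)}}{-9940 + 16354} = \frac{-33700 + 141 \cdot 110}{-9940 + 16354} = \frac{-33700 + 15510}{6414} = \left(-18190\right) \frac{1}{6414} = - \frac{9095}{3207}$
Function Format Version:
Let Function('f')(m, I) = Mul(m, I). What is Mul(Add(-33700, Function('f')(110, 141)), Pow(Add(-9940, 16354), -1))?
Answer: Rational(-9095, 3207) ≈ -2.8360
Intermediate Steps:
Function('f')(m, I) = Mul(I, m)
Mul(Add(-33700, Function('f')(110, 141)), Pow(Add(-9940, 16354), -1)) = Mul(Add(-33700, Mul(141, 110)), Pow(Add(-9940, 16354), -1)) = Mul(Add(-33700, 15510), Pow(6414, -1)) = Mul(-18190, Rational(1, 6414)) = Rational(-9095, 3207)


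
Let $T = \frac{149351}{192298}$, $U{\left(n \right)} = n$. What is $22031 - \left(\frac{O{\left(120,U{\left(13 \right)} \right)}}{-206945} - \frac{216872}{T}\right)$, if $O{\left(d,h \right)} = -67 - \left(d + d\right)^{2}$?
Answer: $\frac{9311358268729348}{30907442695} \approx 3.0127 \cdot 10^{5}$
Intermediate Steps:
$T = \frac{149351}{192298}$ ($T = 149351 \cdot \frac{1}{192298} = \frac{149351}{192298} \approx 0.77666$)
$O{\left(d,h \right)} = -67 - 4 d^{2}$ ($O{\left(d,h \right)} = -67 - \left(2 d\right)^{2} = -67 - 4 d^{2}$)
$22031 - \left(\frac{O{\left(120,U{\left(13 \right)} \right)}}{-206945} - \frac{216872}{T}\right) = 22031 - \left(\frac{-67 - 4 \cdot 120^{2}}{-206945} - \frac{216872}{\frac{149351}{192298}}\right) = 22031 - \left(\left(-67 - 57600\right) \left(- \frac{1}{206945}\right) - \frac{41704051856}{149351}\right) = 22031 - \left(\left(-57667\right) \left(- \frac{1}{206945}\right) - \frac{41704051856}{149351}\right) = 22031 - \left(\frac{57667}{206945} - \frac{41704051856}{149351}\right) = 22031 - - \frac{8630436398715803}{30907442695} = 22031 + \frac{8630436398715803}{30907442695} = \frac{9311358268729348}{30907442695}$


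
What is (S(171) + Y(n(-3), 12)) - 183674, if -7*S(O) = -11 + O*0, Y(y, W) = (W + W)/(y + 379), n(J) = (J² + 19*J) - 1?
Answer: -70713857/385 ≈ -1.8367e+5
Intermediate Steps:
n(J) = -1 + J² + 19*J
Y(y, W) = 2*W/(379 + y) (Y(y, W) = (2*W)/(379 + y) = 2*W/(379 + y))
S(O) = 11/7 (S(O) = -(-11 + O*0)/7 = -(-11 + 0)/7 = -⅐*(-11) = 11/7)
(S(171) + Y(n(-3), 12)) - 183674 = (11/7 + 2*12/(379 + (-1 + (-3)² + 19*(-3)))) - 183674 = (11/7 + 2*12/(379 + (-1 + 9 - 57))) - 183674 = (11/7 + 2*12/(379 - 49)) - 183674 = (11/7 + 2*12/330) - 183674 = (11/7 + 2*12*(1/330)) - 183674 = (11/7 + 4/55) - 183674 = 633/385 - 183674 = -70713857/385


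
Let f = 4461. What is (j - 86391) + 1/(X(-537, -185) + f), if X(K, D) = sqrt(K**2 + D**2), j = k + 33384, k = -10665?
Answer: -1246565763483/19577927 - sqrt(322594)/19577927 ≈ -63672.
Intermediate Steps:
j = 22719 (j = -10665 + 33384 = 22719)
X(K, D) = sqrt(D**2 + K**2)
(j - 86391) + 1/(X(-537, -185) + f) = (22719 - 86391) + 1/(sqrt((-185)**2 + (-537)**2) + 4461) = -63672 + 1/(sqrt(34225 + 288369) + 4461) = -63672 + 1/(sqrt(322594) + 4461) = -63672 + 1/(4461 + sqrt(322594))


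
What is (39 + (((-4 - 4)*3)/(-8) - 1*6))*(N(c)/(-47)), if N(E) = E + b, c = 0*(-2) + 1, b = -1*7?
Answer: 216/47 ≈ 4.5957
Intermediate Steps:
b = -7
c = 1 (c = 0 + 1 = 1)
N(E) = -7 + E (N(E) = E - 7 = -7 + E)
(39 + (((-4 - 4)*3)/(-8) - 1*6))*(N(c)/(-47)) = (39 + (((-4 - 4)*3)/(-8) - 1*6))*((-7 + 1)/(-47)) = (39 + (-8*3*(-⅛) - 6))*(-6*(-1/47)) = (39 + (-24*(-⅛) - 6))*(6/47) = (39 + (3 - 6))*(6/47) = (39 - 3)*(6/47) = 36*(6/47) = 216/47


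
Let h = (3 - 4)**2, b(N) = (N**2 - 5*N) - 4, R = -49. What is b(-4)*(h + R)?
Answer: -1536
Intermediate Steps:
b(N) = -4 + N**2 - 5*N
h = 1 (h = (-1)**2 = 1)
b(-4)*(h + R) = (-4 + (-4)**2 - 5*(-4))*(1 - 49) = (-4 + 16 + 20)*(-48) = 32*(-48) = -1536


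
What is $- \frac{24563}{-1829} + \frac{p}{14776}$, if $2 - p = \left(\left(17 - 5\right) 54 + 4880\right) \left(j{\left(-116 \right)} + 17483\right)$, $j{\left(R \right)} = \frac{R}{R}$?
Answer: $- \frac{88206371031}{13512652} \approx -6527.7$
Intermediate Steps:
$j{\left(R \right)} = 1$
$p = -96651550$ ($p = 2 - \left(\left(17 - 5\right) 54 + 4880\right) \left(1 + 17483\right) = 2 - \left(12 \cdot 54 + 4880\right) 17484 = 2 - \left(648 + 4880\right) 17484 = 2 - 5528 \cdot 17484 = 2 - 96651552 = -96651550$)
$- \frac{24563}{-1829} + \frac{p}{14776} = - \frac{24563}{-1829} - \frac{96651550}{14776} = \left(-24563\right) \left(- \frac{1}{1829}\right) - \frac{48325775}{7388} = \frac{24563}{1829} - \frac{48325775}{7388} = - \frac{88206371031}{13512652}$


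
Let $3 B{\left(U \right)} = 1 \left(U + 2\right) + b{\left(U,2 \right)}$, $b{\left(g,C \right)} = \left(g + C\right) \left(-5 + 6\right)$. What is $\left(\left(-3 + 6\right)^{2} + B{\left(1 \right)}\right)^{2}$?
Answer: $121$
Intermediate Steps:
$b{\left(g,C \right)} = C + g$ ($b{\left(g,C \right)} = \left(C + g\right) 1 = C + g$)
$B{\left(U \right)} = \frac{4}{3} + \frac{2 U}{3}$ ($B{\left(U \right)} = \frac{1 \left(U + 2\right) + \left(2 + U\right)}{3} = \frac{1 \left(2 + U\right) + \left(2 + U\right)}{3} = \frac{\left(2 + U\right) + \left(2 + U\right)}{3} = \frac{4 + 2 U}{3} = \frac{4}{3} + \frac{2 U}{3}$)
$\left(\left(-3 + 6\right)^{2} + B{\left(1 \right)}\right)^{2} = \left(\left(-3 + 6\right)^{2} + \left(\frac{4}{3} + \frac{2}{3} \cdot 1\right)\right)^{2} = \left(3^{2} + \left(\frac{4}{3} + \frac{2}{3}\right)\right)^{2} = \left(9 + 2\right)^{2} = 11^{2} = 121$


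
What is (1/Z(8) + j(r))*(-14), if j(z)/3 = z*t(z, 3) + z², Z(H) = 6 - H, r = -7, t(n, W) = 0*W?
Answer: -2051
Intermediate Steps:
t(n, W) = 0
j(z) = 3*z² (j(z) = 3*(z*0 + z²) = 3*(0 + z²) = 3*z²)
(1/Z(8) + j(r))*(-14) = (1/(6 - 1*8) + 3*(-7)²)*(-14) = (1/(6 - 8) + 3*49)*(-14) = (1/(-2) + 147)*(-14) = (-½ + 147)*(-14) = (293/2)*(-14) = -2051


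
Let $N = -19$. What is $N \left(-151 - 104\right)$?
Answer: $4845$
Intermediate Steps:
$N \left(-151 - 104\right) = - 19 \left(-151 - 104\right) = \left(-19\right) \left(-255\right) = 4845$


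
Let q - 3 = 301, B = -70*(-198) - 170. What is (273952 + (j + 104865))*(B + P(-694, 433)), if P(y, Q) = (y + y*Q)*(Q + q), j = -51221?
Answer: -72715750960152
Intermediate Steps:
B = 13690 (B = 13860 - 170 = 13690)
q = 304 (q = 3 + 301 = 304)
P(y, Q) = (304 + Q)*(y + Q*y) (P(y, Q) = (y + y*Q)*(Q + 304) = (y + Q*y)*(304 + Q) = (304 + Q)*(y + Q*y))
(273952 + (j + 104865))*(B + P(-694, 433)) = (273952 + (-51221 + 104865))*(13690 - 694*(304 + 433**2 + 305*433)) = (273952 + 53644)*(13690 - 694*(304 + 187489 + 132065)) = 327596*(13690 - 694*319858) = 327596*(13690 - 221981452) = 327596*(-221967762) = -72715750960152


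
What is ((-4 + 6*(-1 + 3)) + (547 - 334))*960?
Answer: 212160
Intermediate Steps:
((-4 + 6*(-1 + 3)) + (547 - 334))*960 = ((-4 + 6*2) + 213)*960 = ((-4 + 12) + 213)*960 = (8 + 213)*960 = 221*960 = 212160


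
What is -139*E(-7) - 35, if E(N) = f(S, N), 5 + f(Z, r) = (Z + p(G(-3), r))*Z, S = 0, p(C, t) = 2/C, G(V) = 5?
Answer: 660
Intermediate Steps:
f(Z, r) = -5 + Z*(2/5 + Z) (f(Z, r) = -5 + (Z + 2/5)*Z = -5 + (2/5 + Z)*Z = -5 + Z*(2/5 + Z))
E(N) = -5 (E(N) = -5 + 0**2 + (2/5)*0 = -5 + 0 + 0 = -5)
-139*E(-7) - 35 = -139*(-5) - 35 = 695 - 35 = 660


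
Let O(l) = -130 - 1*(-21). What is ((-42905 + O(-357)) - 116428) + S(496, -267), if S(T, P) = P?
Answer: -159709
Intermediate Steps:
O(l) = -109 (O(l) = -130 + 21 = -109)
((-42905 + O(-357)) - 116428) + S(496, -267) = ((-42905 - 109) - 116428) - 267 = (-43014 - 116428) - 267 = -159442 - 267 = -159709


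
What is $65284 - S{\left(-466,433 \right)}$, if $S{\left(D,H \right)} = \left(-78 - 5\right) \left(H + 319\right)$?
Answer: $127700$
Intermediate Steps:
$S{\left(D,H \right)} = -26477 - 83 H$ ($S{\left(D,H \right)} = - 83 \left(319 + H\right) = -26477 - 83 H$)
$65284 - S{\left(-466,433 \right)} = 65284 - \left(-26477 - 35939\right) = 65284 - -62416 = 65284 + 62416 = 127700$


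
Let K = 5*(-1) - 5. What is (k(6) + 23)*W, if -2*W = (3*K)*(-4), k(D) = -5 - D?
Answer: -720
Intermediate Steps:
K = -10 (K = -5 - 5 = -10)
W = -60 (W = -3*(-10)*(-4)/2 = -(-15)*(-4) = -½*120 = -60)
(k(6) + 23)*W = ((-5 - 1*6) + 23)*(-60) = ((-5 - 6) + 23)*(-60) = (-11 + 23)*(-60) = 12*(-60) = -720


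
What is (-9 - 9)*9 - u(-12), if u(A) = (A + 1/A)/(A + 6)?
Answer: -11809/72 ≈ -164.01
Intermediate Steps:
u(A) = (A + 1/A)/(6 + A)
(-9 - 9)*9 - u(-12) = (-9 - 9)*9 - (1 + (-12)²)/((-12)*(6 - 12)) = -18*9 - (-1)*(1 + 144)/(12*(-6)) = -162 - (-1)*(-1)*145/(12*6) = -162 - 1*145/72 = -162 - 145/72 = -11809/72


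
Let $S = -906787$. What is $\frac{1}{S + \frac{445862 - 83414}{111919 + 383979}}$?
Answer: $- \frac{247949}{224836748639} \approx -1.1028 \cdot 10^{-6}$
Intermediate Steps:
$\frac{1}{S + \frac{445862 - 83414}{111919 + 383979}} = \frac{1}{-906787 + \frac{445862 - 83414}{111919 + 383979}} = \frac{1}{-906787 + \frac{362448}{495898}} = \frac{1}{-906787 + 362448 \cdot \frac{1}{495898}} = \frac{1}{-906787 + \frac{181224}{247949}} = \frac{1}{- \frac{224836748639}{247949}} = - \frac{247949}{224836748639}$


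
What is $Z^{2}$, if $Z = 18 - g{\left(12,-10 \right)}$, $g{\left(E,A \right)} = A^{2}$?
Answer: $6724$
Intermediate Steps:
$Z = -82$ ($Z = 18 - \left(-10\right)^{2} = 18 - 100 = -82$)
$Z^{2} = \left(-82\right)^{2} = 6724$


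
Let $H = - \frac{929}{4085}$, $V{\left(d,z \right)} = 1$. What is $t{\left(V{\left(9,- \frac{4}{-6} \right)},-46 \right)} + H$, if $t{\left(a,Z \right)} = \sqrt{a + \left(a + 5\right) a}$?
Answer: $- \frac{929}{4085} + \sqrt{7} \approx 2.4183$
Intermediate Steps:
$H = - \frac{929}{4085}$ ($H = \left(-929\right) \frac{1}{4085} = - \frac{929}{4085} \approx -0.22742$)
$t{\left(a,Z \right)} = \sqrt{a + a \left(5 + a\right)}$ ($t{\left(a,Z \right)} = \sqrt{a + \left(5 + a\right) a} = \sqrt{a + a \left(5 + a\right)}$)
$t{\left(V{\left(9,- \frac{4}{-6} \right)},-46 \right)} + H = \sqrt{1 \left(6 + 1\right)} - \frac{929}{4085} = \sqrt{1 \cdot 7} - \frac{929}{4085} = \sqrt{7} - \frac{929}{4085} = - \frac{929}{4085} + \sqrt{7}$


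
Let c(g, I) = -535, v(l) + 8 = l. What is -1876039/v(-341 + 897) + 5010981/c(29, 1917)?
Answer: -3749698453/293180 ≈ -12790.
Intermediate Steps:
v(l) = -8 + l
-1876039/v(-341 + 897) + 5010981/c(29, 1917) = -1876039/(-8 + (-341 + 897)) + 5010981/(-535) = -1876039/(-8 + 556) + 5010981*(-1/535) = -1876039/548 - 5010981/535 = -3749698453/293180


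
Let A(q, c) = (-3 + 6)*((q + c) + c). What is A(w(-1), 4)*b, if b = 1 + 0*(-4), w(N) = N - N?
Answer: 24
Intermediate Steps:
w(N) = 0
A(q, c) = 3*q + 6*c (A(q, c) = 3*((c + q) + c) = 3*(q + 2*c) = 3*q + 6*c)
b = 1 (b = 1 + 0 = 1)
A(w(-1), 4)*b = (3*0 + 6*4)*1 = (0 + 24)*1 = 24*1 = 24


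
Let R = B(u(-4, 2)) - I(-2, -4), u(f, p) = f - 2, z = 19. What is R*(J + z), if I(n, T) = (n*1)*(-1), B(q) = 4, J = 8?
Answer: 54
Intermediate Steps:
u(f, p) = -2 + f
I(n, T) = -n (I(n, T) = n*(-1) = -n)
R = 2 (R = 4 - (-1)*(-2) = 4 - 1*2 = 4 - 2 = 2)
R*(J + z) = 2*(8 + 19) = 2*27 = 54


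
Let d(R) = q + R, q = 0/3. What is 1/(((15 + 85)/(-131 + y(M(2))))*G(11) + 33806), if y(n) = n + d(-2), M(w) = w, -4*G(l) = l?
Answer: 131/4428861 ≈ 2.9579e-5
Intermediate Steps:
q = 0 (q = 0*(⅓) = 0)
G(l) = -l/4
d(R) = R (d(R) = 0 + R = R)
y(n) = -2 + n (y(n) = n - 2 = -2 + n)
1/(((15 + 85)/(-131 + y(M(2))))*G(11) + 33806) = 1/(((15 + 85)/(-131 + (-2 + 2)))*(-¼*11) + 33806) = 1/((100/(-131 + 0))*(-11/4) + 33806) = 1/((100/(-131))*(-11/4) + 33806) = 1/((100*(-1/131))*(-11/4) + 33806) = 1/(-100/131*(-11/4) + 33806) = 1/(275/131 + 33806) = 1/(4428861/131) = 131/4428861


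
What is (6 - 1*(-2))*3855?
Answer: 30840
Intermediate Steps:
(6 - 1*(-2))*3855 = (6 + 2)*3855 = 8*3855 = 30840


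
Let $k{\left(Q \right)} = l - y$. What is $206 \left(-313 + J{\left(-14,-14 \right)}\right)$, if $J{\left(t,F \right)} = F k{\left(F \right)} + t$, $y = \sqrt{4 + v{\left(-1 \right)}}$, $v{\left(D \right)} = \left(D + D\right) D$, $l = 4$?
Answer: $-78898 + 2884 \sqrt{6} \approx -71834.0$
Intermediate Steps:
$v{\left(D \right)} = 2 D^{2}$ ($v{\left(D \right)} = 2 D D = 2 D^{2}$)
$y = \sqrt{6}$ ($y = \sqrt{4 + 2 \left(-1\right)^{2}} = \sqrt{4 + 2 \cdot 1} = \sqrt{4 + 2} = \sqrt{6} \approx 2.4495$)
$k{\left(Q \right)} = 4 - \sqrt{6}$
$J{\left(t,F \right)} = t + F \left(4 - \sqrt{6}\right)$ ($J{\left(t,F \right)} = F \left(4 - \sqrt{6}\right) + t = t + F \left(4 - \sqrt{6}\right)$)
$206 \left(-313 + J{\left(-14,-14 \right)}\right) = 206 \left(-313 - \left(14 + 14 \left(4 - \sqrt{6}\right)\right)\right) = 206 \left(-313 - \left(70 - 14 \sqrt{6}\right)\right) = 206 \left(-383 + 14 \sqrt{6}\right) = -78898 + 2884 \sqrt{6}$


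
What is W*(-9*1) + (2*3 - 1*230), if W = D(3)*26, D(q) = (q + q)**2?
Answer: -8648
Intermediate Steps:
D(q) = 4*q**2 (D(q) = (2*q)**2 = 4*q**2)
W = 936 (W = (4*3**2)*26 = (4*9)*26 = 36*26 = 936)
W*(-9*1) + (2*3 - 1*230) = 936*(-9*1) + (2*3 - 1*230) = 936*(-9) + (6 - 230) = -8424 - 224 = -8648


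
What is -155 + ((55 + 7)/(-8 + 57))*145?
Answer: 1395/49 ≈ 28.469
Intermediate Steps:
-155 + ((55 + 7)/(-8 + 57))*145 = -155 + (62/49)*145 = -155 + 8990/49 = 1395/49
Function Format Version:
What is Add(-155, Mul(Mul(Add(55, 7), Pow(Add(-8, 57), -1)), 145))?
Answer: Rational(1395, 49) ≈ 28.469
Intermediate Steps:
Add(-155, Mul(Mul(Add(55, 7), Pow(Add(-8, 57), -1)), 145)) = Add(-155, Mul(Mul(62, Pow(49, -1)), 145)) = Add(-155, Mul(Mul(62, Rational(1, 49)), 145)) = Add(-155, Mul(Rational(62, 49), 145)) = Add(-155, Rational(8990, 49)) = Rational(1395, 49)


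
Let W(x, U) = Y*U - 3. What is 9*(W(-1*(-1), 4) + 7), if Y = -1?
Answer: 0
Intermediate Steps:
W(x, U) = -3 - U (W(x, U) = -U - 3 = -3 - U)
9*(W(-1*(-1), 4) + 7) = 9*((-3 - 1*4) + 7) = 9*((-3 - 4) + 7) = 9*(-7 + 7) = 9*0 = 0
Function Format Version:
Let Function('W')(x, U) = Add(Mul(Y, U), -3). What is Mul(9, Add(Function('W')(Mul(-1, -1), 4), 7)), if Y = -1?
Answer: 0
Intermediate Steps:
Function('W')(x, U) = Add(-3, Mul(-1, U)) (Function('W')(x, U) = Add(Mul(-1, U), -3) = Add(-3, Mul(-1, U)))
Mul(9, Add(Function('W')(Mul(-1, -1), 4), 7)) = Mul(9, Add(Add(-3, Mul(-1, 4)), 7)) = Mul(9, Add(Add(-3, -4), 7)) = Mul(9, Add(-7, 7)) = Mul(9, 0) = 0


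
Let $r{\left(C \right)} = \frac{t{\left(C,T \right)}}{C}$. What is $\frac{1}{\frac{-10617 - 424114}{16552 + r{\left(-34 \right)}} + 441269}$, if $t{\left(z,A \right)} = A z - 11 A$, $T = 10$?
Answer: $\frac{281609}{124257931394} \approx 2.2663 \cdot 10^{-6}$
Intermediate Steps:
$t{\left(z,A \right)} = - 11 A + A z$
$r{\left(C \right)} = \frac{-110 + 10 C}{C}$ ($r{\left(C \right)} = \frac{10 \left(-11 + C\right)}{C} = \frac{-110 + 10 C}{C}$)
$\frac{1}{\frac{-10617 - 424114}{16552 + r{\left(-34 \right)}} + 441269} = \frac{1}{\frac{-10617 - 424114}{16552 + \left(10 - \frac{110}{-34}\right)} + 441269} = \frac{1}{- \frac{434731}{16552 + \left(10 - - \frac{55}{17}\right)} + 441269} = \frac{1}{- \frac{434731}{16552 + \left(10 + \frac{55}{17}\right)} + 441269} = \frac{1}{- \frac{434731}{16552 + \frac{225}{17}} + 441269} = \frac{1}{- \frac{434731}{\frac{281609}{17}} + 441269} = \frac{1}{\left(-434731\right) \frac{17}{281609} + 441269} = \frac{1}{- \frac{7390427}{281609} + 441269} = \frac{1}{\frac{124257931394}{281609}} = \frac{281609}{124257931394}$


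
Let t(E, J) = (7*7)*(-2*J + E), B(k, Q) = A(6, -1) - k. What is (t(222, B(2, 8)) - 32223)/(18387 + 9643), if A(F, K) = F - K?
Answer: -4367/5606 ≈ -0.77899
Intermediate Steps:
B(k, Q) = 7 - k (B(k, Q) = (6 - 1*(-1)) - k = (6 + 1) - k = 7 - k)
t(E, J) = -98*J + 49*E (t(E, J) = 49*(E - 2*J) = -98*J + 49*E)
(t(222, B(2, 8)) - 32223)/(18387 + 9643) = ((-98*(7 - 1*2) + 49*222) - 32223)/(18387 + 9643) = ((-98*(7 - 2) + 10878) - 32223)/28030 = ((-98*5 + 10878) - 32223)*(1/28030) = ((-490 + 10878) - 32223)*(1/28030) = (10388 - 32223)*(1/28030) = -21835*1/28030 = -4367/5606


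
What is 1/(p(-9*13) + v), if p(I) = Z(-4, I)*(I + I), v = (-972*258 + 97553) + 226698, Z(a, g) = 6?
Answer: 1/72071 ≈ 1.3875e-5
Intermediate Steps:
v = 73475 (v = (-250776 + 97553) + 226698 = -153223 + 226698 = 73475)
p(I) = 12*I (p(I) = 6*(I + I) = 6*(2*I) = 12*I)
1/(p(-9*13) + v) = 1/(12*(-9*13) + 73475) = 1/(12*(-117) + 73475) = 1/(-1404 + 73475) = 1/72071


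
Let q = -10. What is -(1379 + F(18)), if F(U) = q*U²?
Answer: 1861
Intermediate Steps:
F(U) = -10*U²
-(1379 + F(18)) = -(1379 - 10*18²) = -(1379 - 10*324) = -(1379 - 3240) = -1*(-1861) = 1861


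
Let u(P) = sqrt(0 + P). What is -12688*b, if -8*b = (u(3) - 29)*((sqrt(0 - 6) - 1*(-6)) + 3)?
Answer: -413946 + 14274*sqrt(3) - 45994*I*sqrt(6) + 4758*I*sqrt(2) ≈ -3.8922e+5 - 1.0593e+5*I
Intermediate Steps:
u(P) = sqrt(P)
b = -(-29 + sqrt(3))*(9 + I*sqrt(6))/8 (b = -(sqrt(3) - 29)*((sqrt(0 - 6) - 1*(-6)) + 3)/8 = -(-29 + sqrt(3))*((sqrt(-6) + 6) + 3)/8 = -(-29 + sqrt(3))*((I*sqrt(6) + 6) + 3)/8 = -(-29 + sqrt(3))*((6 + I*sqrt(6)) + 3)/8 = -(-29 + sqrt(3))*(9 + I*sqrt(6))/8 ≈ 30.676 + 8.3491*I)
-12688*b = -12688*(261/8 - 9*sqrt(3)/8 - 3*I*sqrt(2)/8 + 29*I*sqrt(6)/8) = -413946 + 14274*sqrt(3) - 45994*I*sqrt(6) + 4758*I*sqrt(2)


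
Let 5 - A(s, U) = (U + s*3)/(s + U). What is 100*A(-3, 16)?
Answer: 5800/13 ≈ 446.15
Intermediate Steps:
A(s, U) = 5 - (U + 3*s)/(U + s) (A(s, U) = 5 - (U + s*3)/(s + U) = 5 - (U + 3*s)/(U + s))
100*A(-3, 16) = 100*(2*(-3 + 2*16)/(16 - 3)) = 100*(2*(-3 + 32)/13) = 100*(2*(1/13)*29) = 100*(58/13) = 5800/13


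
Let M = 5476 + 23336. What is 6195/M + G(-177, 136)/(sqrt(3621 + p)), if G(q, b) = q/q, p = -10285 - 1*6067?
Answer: 295/1372 - I*sqrt(12731)/12731 ≈ 0.21501 - 0.0088627*I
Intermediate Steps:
p = -16352 (p = -10285 - 6067 = -16352)
G(q, b) = 1
M = 28812
6195/M + G(-177, 136)/(sqrt(3621 + p)) = 6195/28812 + 1/sqrt(3621 - 16352) = 6195*(1/28812) + 1/sqrt(-12731) = 295/1372 + 1/(I*sqrt(12731)) = 295/1372 + 1*(-I*sqrt(12731)/12731) = 295/1372 - I*sqrt(12731)/12731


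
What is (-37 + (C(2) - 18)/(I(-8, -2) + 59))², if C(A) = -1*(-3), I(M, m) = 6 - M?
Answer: 7376656/5329 ≈ 1384.2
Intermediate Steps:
C(A) = 3
(-37 + (C(2) - 18)/(I(-8, -2) + 59))² = (-37 + (3 - 18)/((6 - 1*(-8)) + 59))² = (-37 - 15/((6 + 8) + 59))² = (-37 - 15/(14 + 59))² = (-37 - 15/73)² = (-2716/73)² = 7376656/5329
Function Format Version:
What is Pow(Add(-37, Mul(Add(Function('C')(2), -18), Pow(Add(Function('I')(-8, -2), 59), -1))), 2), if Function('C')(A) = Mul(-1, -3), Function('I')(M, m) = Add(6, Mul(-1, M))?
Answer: Rational(7376656, 5329) ≈ 1384.2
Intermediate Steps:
Function('C')(A) = 3
Pow(Add(-37, Mul(Add(Function('C')(2), -18), Pow(Add(Function('I')(-8, -2), 59), -1))), 2) = Pow(Add(-37, Mul(Add(3, -18), Pow(Add(Add(6, Mul(-1, -8)), 59), -1))), 2) = Pow(Add(-37, Mul(-15, Pow(Add(Add(6, 8), 59), -1))), 2) = Pow(Add(-37, Mul(-15, Pow(Add(14, 59), -1))), 2) = Pow(Add(-37, Mul(-15, Pow(73, -1))), 2) = Pow(Add(-37, Mul(-15, Rational(1, 73))), 2) = Pow(Add(-37, Rational(-15, 73)), 2) = Pow(Rational(-2716, 73), 2) = Rational(7376656, 5329)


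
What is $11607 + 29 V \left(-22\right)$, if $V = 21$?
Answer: $-1791$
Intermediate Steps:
$11607 + 29 V \left(-22\right) = 11607 + 29 \cdot 21 \left(-22\right) = 11607 + 609 \left(-22\right) = 11607 - 13398 = -1791$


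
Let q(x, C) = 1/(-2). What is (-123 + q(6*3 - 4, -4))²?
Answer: 61009/4 ≈ 15252.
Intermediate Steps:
q(x, C) = -½
(-123 + q(6*3 - 4, -4))² = (-123 - ½)² = (-247/2)² = 61009/4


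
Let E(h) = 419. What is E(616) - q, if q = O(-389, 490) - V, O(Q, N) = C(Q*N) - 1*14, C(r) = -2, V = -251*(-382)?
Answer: 96317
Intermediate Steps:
V = 95882
O(Q, N) = -16 (O(Q, N) = -2 - 1*14 = -2 - 14 = -16)
q = -95898 (q = -16 - 1*95882 = -16 - 95882 = -95898)
E(616) - q = 419 - 1*(-95898) = 419 + 95898 = 96317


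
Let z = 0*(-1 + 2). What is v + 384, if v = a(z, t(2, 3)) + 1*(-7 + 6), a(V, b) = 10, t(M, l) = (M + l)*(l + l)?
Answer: 393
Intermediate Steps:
t(M, l) = 2*l*(M + l) (t(M, l) = (M + l)*(2*l) = 2*l*(M + l))
z = 0 (z = 0*1 = 0)
v = 9 (v = 10 + 1*(-7 + 6) = 10 + 1*(-1) = 10 - 1 = 9)
v + 384 = 9 + 384 = 393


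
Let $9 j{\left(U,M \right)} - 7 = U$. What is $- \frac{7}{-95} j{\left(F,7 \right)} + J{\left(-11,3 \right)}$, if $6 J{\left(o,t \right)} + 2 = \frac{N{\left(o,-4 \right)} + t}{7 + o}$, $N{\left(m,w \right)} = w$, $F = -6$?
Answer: $- \frac{1939}{6840} \approx -0.28348$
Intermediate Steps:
$j{\left(U,M \right)} = \frac{7}{9} + \frac{U}{9}$
$J{\left(o,t \right)} = - \frac{1}{3} + \frac{-4 + t}{6 \left(7 + o\right)}$ ($J{\left(o,t \right)} = - \frac{1}{3} + \frac{\left(-4 + t\right) \frac{1}{7 + o}}{6} = - \frac{1}{3} + \frac{\frac{1}{7 + o} \left(-4 + t\right)}{6} = - \frac{1}{3} + \frac{-4 + t}{6 \left(7 + o\right)}$)
$- \frac{7}{-95} j{\left(F,7 \right)} + J{\left(-11,3 \right)} = - \frac{7}{-95} \left(\frac{7}{9} + \frac{1}{9} \left(-6\right)\right) + \frac{-18 + 3 - -22}{6 \left(7 - 11\right)} = \left(-7\right) \left(- \frac{1}{95}\right) \left(\frac{7}{9} - \frac{2}{3}\right) + \frac{-18 + 3 + 22}{6 \left(-4\right)} = \frac{7}{95} \cdot \frac{1}{9} + \frac{1}{6} \left(- \frac{1}{4}\right) 7 = \frac{7}{855} - \frac{7}{24} = - \frac{1939}{6840}$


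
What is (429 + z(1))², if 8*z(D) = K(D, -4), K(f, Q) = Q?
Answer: 734449/4 ≈ 1.8361e+5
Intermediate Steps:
z(D) = -½ (z(D) = (⅛)*(-4) = -½)
(429 + z(1))² = (429 - ½)² = (857/2)² = 734449/4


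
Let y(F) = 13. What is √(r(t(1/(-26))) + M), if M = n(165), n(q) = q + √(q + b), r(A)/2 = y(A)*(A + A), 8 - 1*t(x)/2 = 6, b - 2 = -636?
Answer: √(373 + I*√469) ≈ 19.321 + 0.56043*I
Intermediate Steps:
b = -634 (b = 2 - 636 = -634)
t(x) = 4 (t(x) = 16 - 2*6 = 16 - 12 = 4)
r(A) = 52*A (r(A) = 2*(13*(A + A)) = 2*(13*(2*A)) = 2*(26*A) = 52*A)
n(q) = q + √(-634 + q) (n(q) = q + √(q - 634) = q + √(-634 + q))
M = 165 + I*√469 (M = 165 + √(-634 + 165) = 165 + √(-469) = 165 + I*√469 ≈ 165.0 + 21.656*I)
√(r(t(1/(-26))) + M) = √(52*4 + (165 + I*√469)) = √(208 + (165 + I*√469)) = √(373 + I*√469)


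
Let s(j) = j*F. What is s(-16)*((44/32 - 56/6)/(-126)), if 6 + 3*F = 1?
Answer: 955/567 ≈ 1.6843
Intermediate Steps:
F = -5/3 (F = -2 + (1/3)*1 = -2 + 1/3 = -5/3 ≈ -1.6667)
s(j) = -5*j/3 (s(j) = j*(-5/3) = -5*j/3)
s(-16)*((44/32 - 56/6)/(-126)) = (-5/3*(-16))*((44/32 - 56/6)/(-126)) = 80*((44*(1/32) - 56*1/6)*(-1/126))/3 = 80*((11/8 - 28/3)*(-1/126))/3 = 80*(-191/24*(-1/126))/3 = (80/3)*(191/3024) = 955/567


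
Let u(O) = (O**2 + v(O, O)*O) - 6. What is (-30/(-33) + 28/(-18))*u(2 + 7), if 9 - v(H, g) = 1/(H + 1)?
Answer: -1504/15 ≈ -100.27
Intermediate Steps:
v(H, g) = 9 - 1/(1 + H) (v(H, g) = 9 - 1/(H + 1) = 9 - 1/(1 + H))
u(O) = -6 + O**2 + O*(8 + 9*O)/(1 + O) (u(O) = (O**2 + ((8 + 9*O)/(1 + O))*O) - 6 = (O**2 + O*(8 + 9*O)/(1 + O)) - 6 = -6 + O**2 + O*(8 + 9*O)/(1 + O))
(-30/(-33) + 28/(-18))*u(2 + 7) = (-30/(-33) + 28/(-18))*((-6 + (2 + 7)**3 + 2*(2 + 7) + 10*(2 + 7)**2)/(1 + (2 + 7))) = (-30*(-1/33) + 28*(-1/18))*((-6 + 9**3 + 2*9 + 10*9**2)/(1 + 9)) = (10/11 - 14/9)*((-6 + 729 + 18 + 10*81)/10) = -32*(-6 + 729 + 18 + 810)/495 = -32*1551/495 = -64/99*1551/10 = -1504/15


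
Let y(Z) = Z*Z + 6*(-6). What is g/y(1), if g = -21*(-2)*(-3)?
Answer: 18/5 ≈ 3.6000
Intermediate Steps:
y(Z) = -36 + Z² (y(Z) = Z² - 36 = -36 + Z²)
g = -126 (g = 42*(-3) = -126)
g/y(1) = -126/(-36 + 1²) = -126/(-36 + 1) = -126/(-35) = -126*(-1/35) = 18/5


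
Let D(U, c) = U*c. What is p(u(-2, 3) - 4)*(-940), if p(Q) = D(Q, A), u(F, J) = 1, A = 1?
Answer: 2820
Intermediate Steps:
p(Q) = Q (p(Q) = Q*1 = Q)
p(u(-2, 3) - 4)*(-940) = (1 - 4)*(-940) = -3*(-940) = 2820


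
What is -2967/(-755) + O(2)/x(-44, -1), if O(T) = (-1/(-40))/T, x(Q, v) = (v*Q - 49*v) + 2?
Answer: 4509991/1147600 ≈ 3.9299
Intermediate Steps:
x(Q, v) = 2 - 49*v + Q*v (x(Q, v) = (Q*v - 49*v) + 2 = (-49*v + Q*v) + 2 = 2 - 49*v + Q*v)
O(T) = 1/(40*T) (O(T) = (-1*(-1/40))/T = 1/(40*T))
-2967/(-755) + O(2)/x(-44, -1) = -2967/(-755) + ((1/40)/2)/(2 - 49*(-1) - 44*(-1)) = -2967*(-1/755) + ((1/40)*(½))/(2 + 49 + 44) = 2967/755 + (1/80)/95 = 2967/755 + (1/80)*(1/95) = 2967/755 + 1/7600 = 4509991/1147600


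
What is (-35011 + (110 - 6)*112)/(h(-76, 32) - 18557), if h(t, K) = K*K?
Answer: 23363/17533 ≈ 1.3325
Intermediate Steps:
h(t, K) = K²
(-35011 + (110 - 6)*112)/(h(-76, 32) - 18557) = (-35011 + (110 - 6)*112)/(32² - 18557) = (-35011 + 104*112)/(1024 - 18557) = (-35011 + 11648)/(-17533) = -23363*(-1/17533) = 23363/17533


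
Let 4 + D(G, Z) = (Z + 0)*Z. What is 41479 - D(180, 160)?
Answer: 15883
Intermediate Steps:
D(G, Z) = -4 + Z² (D(G, Z) = -4 + (Z + 0)*Z = -4 + Z*Z = -4 + Z²)
41479 - D(180, 160) = 41479 - (-4 + 160²) = 41479 - (-4 + 25600) = 41479 - 1*25596 = 41479 - 25596 = 15883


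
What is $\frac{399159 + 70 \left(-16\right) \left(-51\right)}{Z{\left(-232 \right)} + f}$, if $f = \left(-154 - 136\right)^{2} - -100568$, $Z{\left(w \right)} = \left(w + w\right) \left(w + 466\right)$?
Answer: $\frac{152093}{25364} \approx 5.9964$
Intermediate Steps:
$Z{\left(w \right)} = 2 w \left(466 + w\right)$
$f = 184668$ ($f = \left(-290\right)^{2} + 100568 = 84100 + 100568 = 184668$)
$\frac{399159 + 70 \left(-16\right) \left(-51\right)}{Z{\left(-232 \right)} + f} = \frac{399159 + 70 \left(-16\right) \left(-51\right)}{2 \left(-232\right) \left(466 - 232\right) + 184668} = \frac{399159 - -57120}{2 \left(-232\right) 234 + 184668} = \frac{399159 + 57120}{-108576 + 184668} = \frac{456279}{76092} = 456279 \cdot \frac{1}{76092} = \frac{152093}{25364}$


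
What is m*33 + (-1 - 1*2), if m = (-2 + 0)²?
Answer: 129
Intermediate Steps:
m = 4 (m = (-2)² = 4)
m*33 + (-1 - 1*2) = 4*33 + (-1 - 1*2) = 132 + (-1 - 2) = 132 - 3 = 129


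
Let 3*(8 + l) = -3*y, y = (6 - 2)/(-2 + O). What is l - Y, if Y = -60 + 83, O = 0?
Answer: -29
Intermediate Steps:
y = -2 (y = (6 - 2)/(-2 + 0) = 4/(-2) = 4*(-1/2) = -2)
Y = 23
l = -6 (l = -8 + (-3*(-2))/3 = -8 + (1/3)*6 = -8 + 2 = -6)
l - Y = -6 - 1*23 = -6 - 23 = -29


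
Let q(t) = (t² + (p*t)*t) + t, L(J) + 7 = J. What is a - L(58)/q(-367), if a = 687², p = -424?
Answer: 26889874019817/56973814 ≈ 4.7197e+5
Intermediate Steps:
L(J) = -7 + J
q(t) = t - 423*t² (q(t) = (t² + (-424*t)*t) + t = (t² - 424*t²) + t = -423*t² + t = t - 423*t²)
a = 471969
a - L(58)/q(-367) = 471969 - (-7 + 58)/((-367*(1 - 423*(-367)))) = 471969 - 51/((-367*(1 + 155241))) = 471969 - 51/((-367*155242)) = 471969 - 51/(-56973814) = 471969 - 51*(-1)/56973814 = 471969 - 1*(-51/56973814) = 471969 + 51/56973814 = 26889874019817/56973814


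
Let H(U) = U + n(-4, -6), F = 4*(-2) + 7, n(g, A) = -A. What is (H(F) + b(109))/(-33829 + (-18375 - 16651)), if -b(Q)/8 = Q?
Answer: 867/68855 ≈ 0.012592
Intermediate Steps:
b(Q) = -8*Q
F = -1 (F = -8 + 7 = -1)
H(U) = 6 + U (H(U) = U - 1*(-6) = U + 6 = 6 + U)
(H(F) + b(109))/(-33829 + (-18375 - 16651)) = ((6 - 1) - 8*109)/(-33829 + (-18375 - 16651)) = (5 - 872)/(-33829 - 35026) = -867/(-68855) = -867*(-1/68855) = 867/68855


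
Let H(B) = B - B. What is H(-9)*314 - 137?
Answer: -137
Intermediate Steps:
H(B) = 0
H(-9)*314 - 137 = 0*314 - 137 = 0 - 137 = -137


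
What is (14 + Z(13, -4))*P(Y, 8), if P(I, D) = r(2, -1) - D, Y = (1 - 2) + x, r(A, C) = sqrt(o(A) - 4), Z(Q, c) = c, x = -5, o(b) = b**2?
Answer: -80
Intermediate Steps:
r(A, C) = sqrt(-4 + A**2) (r(A, C) = sqrt(A**2 - 4) = sqrt(-4 + A**2))
Y = -6 (Y = (1 - 2) - 5 = -1 - 5 = -6)
P(I, D) = -D (P(I, D) = sqrt(-4 + 2**2) - D = sqrt(-4 + 4) - D = sqrt(0) - D = 0 - D = -D)
(14 + Z(13, -4))*P(Y, 8) = (14 - 4)*(-1*8) = 10*(-8) = -80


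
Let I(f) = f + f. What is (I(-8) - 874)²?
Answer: 792100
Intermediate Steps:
I(f) = 2*f
(I(-8) - 874)² = (2*(-8) - 874)² = (-16 - 874)² = (-890)² = 792100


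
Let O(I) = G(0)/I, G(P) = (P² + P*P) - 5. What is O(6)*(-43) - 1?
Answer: 209/6 ≈ 34.833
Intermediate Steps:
G(P) = -5 + 2*P² (G(P) = (P² + P²) - 5 = 2*P² - 5 = -5 + 2*P²)
O(I) = -5/I (O(I) = (-5 + 2*0²)/I = (-5 + 2*0)/I = (-5 + 0)/I = -5/I)
O(6)*(-43) - 1 = -5/6*(-43) - 1 = -5*⅙*(-43) - 1 = -⅚*(-43) - 1 = 215/6 - 1 = 209/6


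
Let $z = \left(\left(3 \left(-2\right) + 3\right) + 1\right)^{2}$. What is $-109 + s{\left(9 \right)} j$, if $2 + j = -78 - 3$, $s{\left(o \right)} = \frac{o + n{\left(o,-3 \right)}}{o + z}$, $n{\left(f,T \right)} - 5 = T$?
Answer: $- \frac{2330}{13} \approx -179.23$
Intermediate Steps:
$n{\left(f,T \right)} = 5 + T$
$z = 4$ ($z = \left(\left(-6 + 3\right) + 1\right)^{2} = \left(-3 + 1\right)^{2} = \left(-2\right)^{2} = 4$)
$s{\left(o \right)} = \frac{2 + o}{4 + o}$ ($s{\left(o \right)} = \frac{o + \left(5 - 3\right)}{o + 4} = \frac{o + 2}{4 + o} = \frac{2 + o}{4 + o}$)
$j = -83$ ($j = -2 - 81 = -83$)
$-109 + s{\left(9 \right)} j = -109 + \frac{2 + 9}{4 + 9} \left(-83\right) = -109 + \frac{1}{13} \cdot 11 \left(-83\right) = -109 + \frac{11}{13} \left(-83\right) = -109 - \frac{913}{13} = - \frac{2330}{13}$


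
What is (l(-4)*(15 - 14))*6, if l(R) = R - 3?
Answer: -42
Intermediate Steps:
l(R) = -3 + R
(l(-4)*(15 - 14))*6 = ((-3 - 4)*(15 - 14))*6 = -7*1*6 = -7*6 = -42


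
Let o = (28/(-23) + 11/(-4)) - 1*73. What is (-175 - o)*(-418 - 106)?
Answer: 1181489/23 ≈ 51369.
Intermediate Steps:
o = -7081/92 (o = (28*(-1/23) + 11*(-1/4)) - 73 = (-28/23 - 11/4) - 73 = -365/92 - 73 = -7081/92 ≈ -76.967)
(-175 - o)*(-418 - 106) = (-175 - 1*(-7081/92))*(-418 - 106) = (-175 + 7081/92)*(-524) = -9019/92*(-524) = 1181489/23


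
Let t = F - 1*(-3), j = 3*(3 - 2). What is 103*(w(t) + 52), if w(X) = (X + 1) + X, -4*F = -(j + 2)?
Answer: 12669/2 ≈ 6334.5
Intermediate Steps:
j = 3 (j = 3*1 = 3)
F = 5/4 (F = -(-1)*(3 + 2)/4 = -(-1)*5/4 = -¼*(-5) = 5/4 ≈ 1.2500)
t = 17/4 (t = 5/4 - 1*(-3) = 5/4 + 3 = 17/4 ≈ 4.2500)
w(X) = 1 + 2*X (w(X) = (1 + X) + X = 1 + 2*X)
103*(w(t) + 52) = 103*((1 + 2*(17/4)) + 52) = 103*((1 + 17/2) + 52) = 103*(19/2 + 52) = 103*(123/2) = 12669/2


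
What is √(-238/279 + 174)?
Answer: 2*√374387/93 ≈ 13.159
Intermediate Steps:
√(-238/279 + 174) = √(48308/279) = 2*√374387/93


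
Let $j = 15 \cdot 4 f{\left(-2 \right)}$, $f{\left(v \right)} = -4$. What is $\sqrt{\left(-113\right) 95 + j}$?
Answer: $5 i \sqrt{439} \approx 104.76 i$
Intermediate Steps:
$j = -240$ ($j = 15 \cdot 4 \left(-4\right) = 60 \left(-4\right) = -240$)
$\sqrt{\left(-113\right) 95 + j} = \sqrt{\left(-113\right) 95 - 240} = \sqrt{-10735 - 240} = \sqrt{-10975} = 5 i \sqrt{439}$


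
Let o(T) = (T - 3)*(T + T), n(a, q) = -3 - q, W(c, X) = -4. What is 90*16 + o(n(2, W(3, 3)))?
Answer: 1436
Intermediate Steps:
o(T) = 2*T*(-3 + T) (o(T) = (-3 + T)*(2*T) = 2*T*(-3 + T))
90*16 + o(n(2, W(3, 3))) = 90*16 + 2*(-3 - 1*(-4))*(-3 + (-3 - 1*(-4))) = 1440 + 2*(-3 + 4)*(-3 + (-3 + 4)) = 1440 + 2*1*(-3 + 1) = 1440 + 2*1*(-2) = 1440 - 4 = 1436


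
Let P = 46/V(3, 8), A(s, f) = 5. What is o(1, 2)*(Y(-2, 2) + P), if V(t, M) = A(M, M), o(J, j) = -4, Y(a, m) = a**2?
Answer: -264/5 ≈ -52.800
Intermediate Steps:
V(t, M) = 5
P = 46/5 ≈ 9.2000
o(1, 2)*(Y(-2, 2) + P) = -4*((-2)**2 + 46/5) = -4*(4 + 46/5) = -4*66/5 = -264/5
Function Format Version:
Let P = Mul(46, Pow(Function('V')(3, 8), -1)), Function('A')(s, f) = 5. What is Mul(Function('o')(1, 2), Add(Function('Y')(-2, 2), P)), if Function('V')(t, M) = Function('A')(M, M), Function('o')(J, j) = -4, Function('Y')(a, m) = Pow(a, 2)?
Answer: Rational(-264, 5) ≈ -52.800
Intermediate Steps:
Function('V')(t, M) = 5
P = Rational(46, 5) (P = Mul(46, Pow(5, -1)) = Mul(46, Rational(1, 5)) = Rational(46, 5) ≈ 9.2000)
Mul(Function('o')(1, 2), Add(Function('Y')(-2, 2), P)) = Mul(-4, Add(Pow(-2, 2), Rational(46, 5))) = Mul(-4, Add(4, Rational(46, 5))) = Mul(-4, Rational(66, 5)) = Rational(-264, 5)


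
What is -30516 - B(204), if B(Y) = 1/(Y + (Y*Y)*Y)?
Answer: -259076811889/8489868 ≈ -30516.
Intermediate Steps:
B(Y) = 1/(Y + Y³) (B(Y) = 1/(Y + Y²*Y) = 1/(Y + Y³))
-30516 - B(204) = -30516 - 1/(204 + 204³) = -30516 - 1/(204 + 8489664) = -30516 - 1/8489868 = -259076811889/8489868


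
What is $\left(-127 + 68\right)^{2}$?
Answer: $3481$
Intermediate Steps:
$\left(-127 + 68\right)^{2} = \left(-59\right)^{2} = 3481$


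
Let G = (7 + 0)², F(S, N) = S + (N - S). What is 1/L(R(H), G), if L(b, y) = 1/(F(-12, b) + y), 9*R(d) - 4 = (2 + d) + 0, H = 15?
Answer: 154/3 ≈ 51.333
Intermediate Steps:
R(d) = ⅔ + d/9 (R(d) = 4/9 + ((2 + d) + 0)/9 = 4/9 + (2 + d)/9 = 4/9 + (2/9 + d/9) = ⅔ + d/9)
F(S, N) = N
G = 49 (G = 7² = 49)
L(b, y) = 1/(b + y)
1/L(R(H), G) = 1/(1/((⅔ + (⅑)*15) + 49)) = 1/(1/((⅔ + 5/3) + 49)) = 1/(1/(7/3 + 49)) = 1/(1/(154/3)) = 1/(3/154) = 154/3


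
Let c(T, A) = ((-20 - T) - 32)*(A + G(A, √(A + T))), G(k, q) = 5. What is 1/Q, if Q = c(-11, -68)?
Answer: 1/2583 ≈ 0.00038715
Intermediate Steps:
c(T, A) = (-52 - T)*(5 + A) (c(T, A) = ((-20 - T) - 32)*(A + 5) = (-52 - T)*(5 + A))
Q = 2583 (Q = -260 - 52*(-68) - 5*(-11) - 1*(-68)*(-11) = -260 + 3536 + 55 - 748 = 2583)
1/Q = 1/2583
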